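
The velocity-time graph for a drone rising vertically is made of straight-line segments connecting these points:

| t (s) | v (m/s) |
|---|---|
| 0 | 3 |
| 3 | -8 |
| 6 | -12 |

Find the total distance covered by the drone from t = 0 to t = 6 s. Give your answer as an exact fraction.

Distance (not displacement) is the total path length: add the absolute areas under v-t.
0–3 s: v = 0 at t = 9/11 s; triangle areas 27/22 + 96/11 = 219/22 m
3–6 s: |½(-8 + -12)(3)| = 30 m
Total distance = 879/22 m

879/22 m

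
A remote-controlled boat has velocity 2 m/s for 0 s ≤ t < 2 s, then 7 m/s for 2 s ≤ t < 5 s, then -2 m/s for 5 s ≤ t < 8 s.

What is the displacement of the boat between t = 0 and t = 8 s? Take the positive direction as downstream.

19 m

Displacement is the signed area under the v-t curve.
0–2 s: 2 × 2 = 4 m
2–5 s: 7 × 3 = 21 m
5–8 s: -2 × 3 = -6 m
Net displacement = 19 m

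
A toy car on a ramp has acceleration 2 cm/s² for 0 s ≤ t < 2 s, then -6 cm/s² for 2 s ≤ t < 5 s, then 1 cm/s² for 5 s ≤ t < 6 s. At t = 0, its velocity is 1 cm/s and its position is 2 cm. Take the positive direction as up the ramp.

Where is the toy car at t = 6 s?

-16.5 cm

On each constant-a segment, Δv = aΔt and Δx = v₀Δt + ½aΔt²; chain segment to segment.
0–2 s: v starts 1 cm/s; Δx = 1·2 + ½·2·2² = 6 cm; v ends 5 cm/s.
2–5 s: v starts 5 cm/s; Δx = 5·3 + ½·-6·3² = -12 cm; v ends -13 cm/s.
5–6 s: v starts -13 cm/s; Δx = -13·1 + ½·1·1² = -12.5 cm; v ends -12 cm/s.
x(6) = 2 + Σ Δx = -16.5 cm.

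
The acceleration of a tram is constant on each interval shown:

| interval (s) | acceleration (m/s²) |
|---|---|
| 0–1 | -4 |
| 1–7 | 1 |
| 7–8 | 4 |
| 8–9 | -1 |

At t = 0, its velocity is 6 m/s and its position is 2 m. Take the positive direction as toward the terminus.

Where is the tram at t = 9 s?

On each constant-a segment, Δv = aΔt and Δx = v₀Δt + ½aΔt²; chain segment to segment.
0–1 s: v starts 6 m/s; Δx = 6·1 + ½·-4·1² = 4 m; v ends 2 m/s.
1–7 s: v starts 2 m/s; Δx = 2·6 + ½·1·6² = 30 m; v ends 8 m/s.
7–8 s: v starts 8 m/s; Δx = 8·1 + ½·4·1² = 10 m; v ends 12 m/s.
8–9 s: v starts 12 m/s; Δx = 12·1 + ½·-1·1² = 11.5 m; v ends 11 m/s.
x(9) = 2 + Σ Δx = 57.5 m.

57.5 m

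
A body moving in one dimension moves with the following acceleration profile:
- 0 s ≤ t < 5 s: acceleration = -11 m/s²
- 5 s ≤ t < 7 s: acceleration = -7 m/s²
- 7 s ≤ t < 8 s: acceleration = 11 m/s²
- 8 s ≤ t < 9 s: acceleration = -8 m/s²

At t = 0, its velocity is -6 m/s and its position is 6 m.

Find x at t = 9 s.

-435 m

On each constant-a segment, Δv = aΔt and Δx = v₀Δt + ½aΔt²; chain segment to segment.
0–5 s: v starts -6 m/s; Δx = -6·5 + ½·-11·5² = -167.5 m; v ends -61 m/s.
5–7 s: v starts -61 m/s; Δx = -61·2 + ½·-7·2² = -136 m; v ends -75 m/s.
7–8 s: v starts -75 m/s; Δx = -75·1 + ½·11·1² = -69.5 m; v ends -64 m/s.
8–9 s: v starts -64 m/s; Δx = -64·1 + ½·-8·1² = -68 m; v ends -72 m/s.
x(9) = 6 + Σ Δx = -435 m.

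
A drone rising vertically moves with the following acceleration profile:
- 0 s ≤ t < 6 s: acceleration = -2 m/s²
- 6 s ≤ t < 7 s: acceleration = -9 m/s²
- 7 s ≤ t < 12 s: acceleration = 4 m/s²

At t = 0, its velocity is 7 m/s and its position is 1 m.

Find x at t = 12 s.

-22.5 m

On each constant-a segment, Δv = aΔt and Δx = v₀Δt + ½aΔt²; chain segment to segment.
0–6 s: v starts 7 m/s; Δx = 7·6 + ½·-2·6² = 6 m; v ends -5 m/s.
6–7 s: v starts -5 m/s; Δx = -5·1 + ½·-9·1² = -9.5 m; v ends -14 m/s.
7–12 s: v starts -14 m/s; Δx = -14·5 + ½·4·5² = -20 m; v ends 6 m/s.
x(12) = 1 + Σ Δx = -22.5 m.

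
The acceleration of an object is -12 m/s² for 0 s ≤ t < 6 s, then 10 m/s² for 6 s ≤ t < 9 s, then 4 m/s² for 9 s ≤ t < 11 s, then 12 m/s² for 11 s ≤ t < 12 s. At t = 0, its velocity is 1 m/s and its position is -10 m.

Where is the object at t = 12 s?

-489 m

On each constant-a segment, Δv = aΔt and Δx = v₀Δt + ½aΔt²; chain segment to segment.
0–6 s: v starts 1 m/s; Δx = 1·6 + ½·-12·6² = -210 m; v ends -71 m/s.
6–9 s: v starts -71 m/s; Δx = -71·3 + ½·10·3² = -168 m; v ends -41 m/s.
9–11 s: v starts -41 m/s; Δx = -41·2 + ½·4·2² = -74 m; v ends -33 m/s.
11–12 s: v starts -33 m/s; Δx = -33·1 + ½·12·1² = -27 m; v ends -21 m/s.
x(12) = -10 + Σ Δx = -489 m.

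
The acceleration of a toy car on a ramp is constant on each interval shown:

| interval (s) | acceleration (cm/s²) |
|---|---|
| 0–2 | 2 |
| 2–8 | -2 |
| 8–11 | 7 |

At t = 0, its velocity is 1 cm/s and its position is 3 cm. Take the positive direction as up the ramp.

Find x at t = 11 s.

13.5 cm

On each constant-a segment, Δv = aΔt and Δx = v₀Δt + ½aΔt²; chain segment to segment.
0–2 s: v starts 1 cm/s; Δx = 1·2 + ½·2·2² = 6 cm; v ends 5 cm/s.
2–8 s: v starts 5 cm/s; Δx = 5·6 + ½·-2·6² = -6 cm; v ends -7 cm/s.
8–11 s: v starts -7 cm/s; Δx = -7·3 + ½·7·3² = 10.5 cm; v ends 14 cm/s.
x(11) = 3 + Σ Δx = 13.5 cm.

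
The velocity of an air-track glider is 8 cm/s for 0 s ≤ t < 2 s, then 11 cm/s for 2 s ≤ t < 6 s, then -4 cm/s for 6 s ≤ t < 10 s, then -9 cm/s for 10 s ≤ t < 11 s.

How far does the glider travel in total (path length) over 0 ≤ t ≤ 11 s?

Distance (not displacement) is the total path length: add the absolute areas under v-t.
0–2 s: |8| × 2 = 16 cm
2–6 s: |11| × 4 = 44 cm
6–10 s: |-4| × 4 = 16 cm
10–11 s: |-9| × 1 = 9 cm
Total distance = 85 cm

85 cm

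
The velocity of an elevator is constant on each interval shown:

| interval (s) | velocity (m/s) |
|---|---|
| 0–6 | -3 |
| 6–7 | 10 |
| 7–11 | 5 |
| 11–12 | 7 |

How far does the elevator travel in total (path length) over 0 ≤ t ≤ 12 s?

Distance (not displacement) is the total path length: add the absolute areas under v-t.
0–6 s: |-3| × 6 = 18 m
6–7 s: |10| × 1 = 10 m
7–11 s: |5| × 4 = 20 m
11–12 s: |7| × 1 = 7 m
Total distance = 55 m

55 m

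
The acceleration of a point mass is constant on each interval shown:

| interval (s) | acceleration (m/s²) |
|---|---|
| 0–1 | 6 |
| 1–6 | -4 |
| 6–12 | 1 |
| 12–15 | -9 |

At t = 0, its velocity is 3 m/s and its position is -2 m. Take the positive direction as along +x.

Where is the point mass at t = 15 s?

-104.5 m

On each constant-a segment, Δv = aΔt and Δx = v₀Δt + ½aΔt²; chain segment to segment.
0–1 s: v starts 3 m/s; Δx = 3·1 + ½·6·1² = 6 m; v ends 9 m/s.
1–6 s: v starts 9 m/s; Δx = 9·5 + ½·-4·5² = -5 m; v ends -11 m/s.
6–12 s: v starts -11 m/s; Δx = -11·6 + ½·1·6² = -48 m; v ends -5 m/s.
12–15 s: v starts -5 m/s; Δx = -5·3 + ½·-9·3² = -55.5 m; v ends -32 m/s.
x(15) = -2 + Σ Δx = -104.5 m.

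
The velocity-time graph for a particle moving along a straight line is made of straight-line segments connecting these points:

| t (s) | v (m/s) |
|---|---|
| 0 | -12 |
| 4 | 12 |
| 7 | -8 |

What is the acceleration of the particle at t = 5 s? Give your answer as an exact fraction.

-20/3 m/s²

Acceleration is the slope of the v-t graph on 4–7 s: (-8 − 12)/(7 − 4) = -20/3 m/s².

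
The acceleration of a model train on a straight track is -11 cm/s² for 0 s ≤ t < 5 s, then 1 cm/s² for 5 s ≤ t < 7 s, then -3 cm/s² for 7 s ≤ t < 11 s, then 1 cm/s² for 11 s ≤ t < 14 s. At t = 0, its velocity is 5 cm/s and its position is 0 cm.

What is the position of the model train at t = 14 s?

-602 cm

On each constant-a segment, Δv = aΔt and Δx = v₀Δt + ½aΔt²; chain segment to segment.
0–5 s: v starts 5 cm/s; Δx = 5·5 + ½·-11·5² = -112.5 cm; v ends -50 cm/s.
5–7 s: v starts -50 cm/s; Δx = -50·2 + ½·1·2² = -98 cm; v ends -48 cm/s.
7–11 s: v starts -48 cm/s; Δx = -48·4 + ½·-3·4² = -216 cm; v ends -60 cm/s.
11–14 s: v starts -60 cm/s; Δx = -60·3 + ½·1·3² = -175.5 cm; v ends -57 cm/s.
x(14) = 0 + Σ Δx = -602 cm.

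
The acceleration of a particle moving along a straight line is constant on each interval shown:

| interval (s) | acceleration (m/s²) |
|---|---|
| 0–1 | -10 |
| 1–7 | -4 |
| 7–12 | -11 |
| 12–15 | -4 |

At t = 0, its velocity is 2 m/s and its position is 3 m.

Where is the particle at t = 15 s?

On each constant-a segment, Δv = aΔt and Δx = v₀Δt + ½aΔt²; chain segment to segment.
0–1 s: v starts 2 m/s; Δx = 2·1 + ½·-10·1² = -3 m; v ends -8 m/s.
1–7 s: v starts -8 m/s; Δx = -8·6 + ½·-4·6² = -120 m; v ends -32 m/s.
7–12 s: v starts -32 m/s; Δx = -32·5 + ½·-11·5² = -297.5 m; v ends -87 m/s.
12–15 s: v starts -87 m/s; Δx = -87·3 + ½·-4·3² = -279 m; v ends -99 m/s.
x(15) = 3 + Σ Δx = -696.5 m.

-696.5 m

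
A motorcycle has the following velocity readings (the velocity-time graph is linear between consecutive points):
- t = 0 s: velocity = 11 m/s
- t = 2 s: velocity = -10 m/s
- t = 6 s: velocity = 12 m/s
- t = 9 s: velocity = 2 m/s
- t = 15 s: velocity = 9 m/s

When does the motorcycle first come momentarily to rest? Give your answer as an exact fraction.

v changes sign on 0–2 s (from 11 to -10); the graph is linear there, so v = 0 at t = 0 + (-11)·(2 − 0)/(-10 − 11) = 22/21 s.

t = 22/21 s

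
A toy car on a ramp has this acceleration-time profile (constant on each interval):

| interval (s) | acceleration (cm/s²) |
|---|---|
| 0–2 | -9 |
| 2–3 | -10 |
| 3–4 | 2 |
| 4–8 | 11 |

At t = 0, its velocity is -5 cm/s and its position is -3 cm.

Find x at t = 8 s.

On each constant-a segment, Δv = aΔt and Δx = v₀Δt + ½aΔt²; chain segment to segment.
0–2 s: v starts -5 cm/s; Δx = -5·2 + ½·-9·2² = -28 cm; v ends -23 cm/s.
2–3 s: v starts -23 cm/s; Δx = -23·1 + ½·-10·1² = -28 cm; v ends -33 cm/s.
3–4 s: v starts -33 cm/s; Δx = -33·1 + ½·2·1² = -32 cm; v ends -31 cm/s.
4–8 s: v starts -31 cm/s; Δx = -31·4 + ½·11·4² = -36 cm; v ends 13 cm/s.
x(8) = -3 + Σ Δx = -127 cm.

-127 cm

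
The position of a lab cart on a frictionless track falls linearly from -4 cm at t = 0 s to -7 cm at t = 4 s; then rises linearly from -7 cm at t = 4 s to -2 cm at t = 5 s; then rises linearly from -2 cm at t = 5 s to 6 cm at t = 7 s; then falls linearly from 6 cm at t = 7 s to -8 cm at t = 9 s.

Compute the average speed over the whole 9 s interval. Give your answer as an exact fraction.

10/3 cm/s

Average speed = (total path length)/(elapsed time); on a piecewise-linear x-t graph the path length is Σ|Δx|.
0–4 s: |Δx| = |-7 − -4| = 3 cm
4–5 s: |Δx| = |-2 − -7| = 5 cm
5–7 s: |Δx| = |6 − -2| = 8 cm
7–9 s: |Δx| = |-8 − 6| = 14 cm
Total path = 30 cm; average speed = 30/9 = 10/3 cm/s.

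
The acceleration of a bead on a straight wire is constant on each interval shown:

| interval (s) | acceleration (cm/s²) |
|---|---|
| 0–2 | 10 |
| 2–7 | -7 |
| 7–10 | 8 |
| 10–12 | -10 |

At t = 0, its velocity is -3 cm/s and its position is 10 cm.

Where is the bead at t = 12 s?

On each constant-a segment, Δv = aΔt and Δx = v₀Δt + ½aΔt²; chain segment to segment.
0–2 s: v starts -3 cm/s; Δx = -3·2 + ½·10·2² = 14 cm; v ends 17 cm/s.
2–7 s: v starts 17 cm/s; Δx = 17·5 + ½·-7·5² = -2.5 cm; v ends -18 cm/s.
7–10 s: v starts -18 cm/s; Δx = -18·3 + ½·8·3² = -18 cm; v ends 6 cm/s.
10–12 s: v starts 6 cm/s; Δx = 6·2 + ½·-10·2² = -8 cm; v ends -14 cm/s.
x(12) = 10 + Σ Δx = -4.5 cm.

-4.5 cm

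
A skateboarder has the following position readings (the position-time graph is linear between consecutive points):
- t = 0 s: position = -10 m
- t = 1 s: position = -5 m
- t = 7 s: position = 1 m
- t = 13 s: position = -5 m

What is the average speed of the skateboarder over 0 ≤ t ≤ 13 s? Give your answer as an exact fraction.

17/13 m/s

Average speed = (total path length)/(elapsed time); on a piecewise-linear x-t graph the path length is Σ|Δx|.
0–1 s: |Δx| = |-5 − -10| = 5 m
1–7 s: |Δx| = |1 − -5| = 6 m
7–13 s: |Δx| = |-5 − 1| = 6 m
Total path = 17 m; average speed = 17/13 = 17/13 m/s.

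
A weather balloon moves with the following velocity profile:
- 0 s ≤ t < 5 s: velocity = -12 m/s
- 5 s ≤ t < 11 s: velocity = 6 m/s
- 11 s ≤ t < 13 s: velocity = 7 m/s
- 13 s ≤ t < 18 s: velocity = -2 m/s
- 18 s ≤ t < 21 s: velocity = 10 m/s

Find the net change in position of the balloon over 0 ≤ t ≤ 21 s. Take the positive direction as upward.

10 m

Net displacement equals the area under the velocity-time graph (areas below the axis count negative).
0–5 s: -12 × 5 = -60 m
5–11 s: 6 × 6 = 36 m
11–13 s: 7 × 2 = 14 m
13–18 s: -2 × 5 = -10 m
18–21 s: 10 × 3 = 30 m
Net displacement = 10 m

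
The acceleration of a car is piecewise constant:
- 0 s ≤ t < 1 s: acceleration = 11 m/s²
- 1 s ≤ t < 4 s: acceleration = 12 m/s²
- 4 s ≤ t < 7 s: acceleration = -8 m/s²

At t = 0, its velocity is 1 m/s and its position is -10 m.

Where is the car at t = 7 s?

194.5 m

On each constant-a segment, Δv = aΔt and Δx = v₀Δt + ½aΔt²; chain segment to segment.
0–1 s: v starts 1 m/s; Δx = 1·1 + ½·11·1² = 6.5 m; v ends 12 m/s.
1–4 s: v starts 12 m/s; Δx = 12·3 + ½·12·3² = 90 m; v ends 48 m/s.
4–7 s: v starts 48 m/s; Δx = 48·3 + ½·-8·3² = 108 m; v ends 24 m/s.
x(7) = -10 + Σ Δx = 194.5 m.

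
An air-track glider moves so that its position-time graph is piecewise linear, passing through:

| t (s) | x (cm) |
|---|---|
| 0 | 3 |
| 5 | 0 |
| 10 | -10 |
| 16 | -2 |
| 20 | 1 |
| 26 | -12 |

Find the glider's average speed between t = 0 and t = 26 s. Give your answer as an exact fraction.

Average speed = (total path length)/(elapsed time); on a piecewise-linear x-t graph the path length is Σ|Δx|.
0–5 s: |Δx| = |0 − 3| = 3 cm
5–10 s: |Δx| = |-10 − 0| = 10 cm
10–16 s: |Δx| = |-2 − -10| = 8 cm
16–20 s: |Δx| = |1 − -2| = 3 cm
20–26 s: |Δx| = |-12 − 1| = 13 cm
Total path = 37 cm; average speed = 37/26 = 37/26 cm/s.

37/26 cm/s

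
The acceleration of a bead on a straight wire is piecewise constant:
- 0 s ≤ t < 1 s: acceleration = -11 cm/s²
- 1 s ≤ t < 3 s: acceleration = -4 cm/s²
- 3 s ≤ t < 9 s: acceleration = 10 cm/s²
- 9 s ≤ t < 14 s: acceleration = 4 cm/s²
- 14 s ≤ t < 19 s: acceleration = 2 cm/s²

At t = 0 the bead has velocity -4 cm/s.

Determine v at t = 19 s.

67 cm/s

Δv equals the area under the a-t graph; then v = v₀ + Δv.
0–1 s: -11 × 1 = -11 cm/s
1–3 s: -4 × 2 = -8 cm/s
3–9 s: 10 × 6 = 60 cm/s
9–14 s: 4 × 5 = 20 cm/s
14–19 s: 2 × 5 = 10 cm/s
Δv = 71 cm/s, so v(19) = -4 + (71) = 67 cm/s.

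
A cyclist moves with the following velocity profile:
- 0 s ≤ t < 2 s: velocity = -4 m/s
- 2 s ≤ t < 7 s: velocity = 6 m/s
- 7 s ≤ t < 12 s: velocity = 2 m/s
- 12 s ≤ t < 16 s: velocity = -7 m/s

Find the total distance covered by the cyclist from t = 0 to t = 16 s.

76 m

Total distance travelled is ∫|v| dt — sum the magnitudes of each area piece.
0–2 s: |-4| × 2 = 8 m
2–7 s: |6| × 5 = 30 m
7–12 s: |2| × 5 = 10 m
12–16 s: |-7| × 4 = 28 m
Total distance = 76 m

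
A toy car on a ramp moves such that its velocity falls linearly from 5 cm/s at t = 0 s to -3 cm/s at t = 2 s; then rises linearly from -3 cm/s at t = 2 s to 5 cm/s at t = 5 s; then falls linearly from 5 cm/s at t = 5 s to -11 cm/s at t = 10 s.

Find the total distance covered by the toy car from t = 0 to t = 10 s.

33.4375 cm

Total distance travelled is ∫|v| dt — sum the magnitudes of each area piece.
0–2 s: v = 0 at t = 1.25 s; triangle areas 3.125 + 1.125 = 4.25 cm
2–5 s: v = 0 at t = 3.125 s; triangle areas 1.6875 + 4.6875 = 6.375 cm
5–10 s: v = 0 at t = 6.5625 s; triangle areas 3.90625 + 18.90625 = 22.8125 cm
Total distance = 33.4375 cm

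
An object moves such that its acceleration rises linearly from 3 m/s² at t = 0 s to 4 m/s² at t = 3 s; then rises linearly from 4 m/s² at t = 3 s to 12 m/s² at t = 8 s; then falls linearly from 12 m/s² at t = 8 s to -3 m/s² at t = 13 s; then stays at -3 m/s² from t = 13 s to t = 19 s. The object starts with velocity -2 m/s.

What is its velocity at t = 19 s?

53 m/s

Δv equals the area under the a-t graph; then v = v₀ + Δv.
0–3 s: ½(3 + 4)(3) = 10.5 m/s
3–8 s: ½(4 + 12)(5) = 40 m/s
8–13 s: ½(12 + -3)(5) = 22.5 m/s
13–19 s: -3 × 6 = -18 m/s
Δv = 55 m/s, so v(19) = -2 + (55) = 53 m/s.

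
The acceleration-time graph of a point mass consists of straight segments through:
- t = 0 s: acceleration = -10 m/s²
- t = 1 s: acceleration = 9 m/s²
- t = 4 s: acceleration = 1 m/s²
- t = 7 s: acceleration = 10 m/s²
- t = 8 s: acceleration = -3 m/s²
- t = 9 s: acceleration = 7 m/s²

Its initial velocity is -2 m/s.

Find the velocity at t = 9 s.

Δv equals the area under the a-t graph; then v = v₀ + Δv.
0–1 s: ½(-10 + 9)(1) = -0.5 m/s
1–4 s: ½(9 + 1)(3) = 15 m/s
4–7 s: ½(1 + 10)(3) = 16.5 m/s
7–8 s: ½(10 + -3)(1) = 3.5 m/s
8–9 s: ½(-3 + 7)(1) = 2 m/s
Δv = 36.5 m/s, so v(9) = -2 + (36.5) = 34.5 m/s.

34.5 m/s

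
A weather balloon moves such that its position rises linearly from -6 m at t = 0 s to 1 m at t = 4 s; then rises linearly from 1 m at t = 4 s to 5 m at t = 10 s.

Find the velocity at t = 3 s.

Velocity is the slope of the x-t graph on 0–4 s: (1 − -6)/(4 − 0) = 1.75 m/s.

1.75 m/s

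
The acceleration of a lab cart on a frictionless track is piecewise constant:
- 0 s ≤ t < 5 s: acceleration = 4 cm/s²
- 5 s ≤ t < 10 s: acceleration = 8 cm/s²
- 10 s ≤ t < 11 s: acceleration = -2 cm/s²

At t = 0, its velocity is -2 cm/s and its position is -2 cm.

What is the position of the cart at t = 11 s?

285 cm

On each constant-a segment, Δv = aΔt and Δx = v₀Δt + ½aΔt²; chain segment to segment.
0–5 s: v starts -2 cm/s; Δx = -2·5 + ½·4·5² = 40 cm; v ends 18 cm/s.
5–10 s: v starts 18 cm/s; Δx = 18·5 + ½·8·5² = 190 cm; v ends 58 cm/s.
10–11 s: v starts 58 cm/s; Δx = 58·1 + ½·-2·1² = 57 cm; v ends 56 cm/s.
x(11) = -2 + Σ Δx = 285 cm.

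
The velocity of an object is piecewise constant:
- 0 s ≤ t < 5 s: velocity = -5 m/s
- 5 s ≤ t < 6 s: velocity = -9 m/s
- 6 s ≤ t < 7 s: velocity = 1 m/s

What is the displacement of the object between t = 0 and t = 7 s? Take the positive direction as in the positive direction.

Displacement is the signed area under the v-t curve.
0–5 s: -5 × 5 = -25 m
5–6 s: -9 × 1 = -9 m
6–7 s: 1 × 1 = 1 m
Net displacement = -33 m

-33 m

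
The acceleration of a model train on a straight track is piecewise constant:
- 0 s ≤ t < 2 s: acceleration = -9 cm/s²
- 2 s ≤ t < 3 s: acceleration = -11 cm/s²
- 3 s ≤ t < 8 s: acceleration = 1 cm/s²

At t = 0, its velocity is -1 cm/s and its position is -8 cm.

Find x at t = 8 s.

On each constant-a segment, Δv = aΔt and Δx = v₀Δt + ½aΔt²; chain segment to segment.
0–2 s: v starts -1 cm/s; Δx = -1·2 + ½·-9·2² = -20 cm; v ends -19 cm/s.
2–3 s: v starts -19 cm/s; Δx = -19·1 + ½·-11·1² = -24.5 cm; v ends -30 cm/s.
3–8 s: v starts -30 cm/s; Δx = -30·5 + ½·1·5² = -137.5 cm; v ends -25 cm/s.
x(8) = -8 + Σ Δx = -190 cm.

-190 cm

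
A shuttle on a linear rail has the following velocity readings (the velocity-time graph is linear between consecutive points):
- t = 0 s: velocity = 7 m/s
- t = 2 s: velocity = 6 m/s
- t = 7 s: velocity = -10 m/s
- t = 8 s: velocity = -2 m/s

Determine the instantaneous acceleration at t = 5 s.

Acceleration is the slope of the v-t graph on 2–7 s: (-10 − 6)/(7 − 2) = -3.2 m/s².

-3.2 m/s²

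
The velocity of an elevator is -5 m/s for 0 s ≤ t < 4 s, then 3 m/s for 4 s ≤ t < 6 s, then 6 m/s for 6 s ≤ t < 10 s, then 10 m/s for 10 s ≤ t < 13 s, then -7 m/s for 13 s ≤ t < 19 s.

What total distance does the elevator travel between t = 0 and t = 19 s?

Total distance travelled is ∫|v| dt — sum the magnitudes of each area piece.
0–4 s: |-5| × 4 = 20 m
4–6 s: |3| × 2 = 6 m
6–10 s: |6| × 4 = 24 m
10–13 s: |10| × 3 = 30 m
13–19 s: |-7| × 6 = 42 m
Total distance = 122 m

122 m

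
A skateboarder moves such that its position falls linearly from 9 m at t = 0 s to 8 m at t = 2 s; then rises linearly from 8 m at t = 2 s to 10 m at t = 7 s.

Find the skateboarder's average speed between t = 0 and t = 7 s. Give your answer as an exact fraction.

3/7 m/s

Average speed = (total path length)/(elapsed time); on a piecewise-linear x-t graph the path length is Σ|Δx|.
0–2 s: |Δx| = |8 − 9| = 1 m
2–7 s: |Δx| = |10 − 8| = 2 m
Total path = 3 m; average speed = 3/7 = 3/7 m/s.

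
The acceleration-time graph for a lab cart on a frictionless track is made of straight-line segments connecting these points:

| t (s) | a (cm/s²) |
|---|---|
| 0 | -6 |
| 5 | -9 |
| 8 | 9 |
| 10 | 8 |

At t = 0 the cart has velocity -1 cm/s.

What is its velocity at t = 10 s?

Δv equals the area under the a-t graph; then v = v₀ + Δv.
0–5 s: ½(-6 + -9)(5) = -37.5 cm/s
5–8 s: ½(-9 + 9)(3) = 0 cm/s
8–10 s: ½(9 + 8)(2) = 17 cm/s
Δv = -20.5 cm/s, so v(10) = -1 + (-20.5) = -21.5 cm/s.

-21.5 cm/s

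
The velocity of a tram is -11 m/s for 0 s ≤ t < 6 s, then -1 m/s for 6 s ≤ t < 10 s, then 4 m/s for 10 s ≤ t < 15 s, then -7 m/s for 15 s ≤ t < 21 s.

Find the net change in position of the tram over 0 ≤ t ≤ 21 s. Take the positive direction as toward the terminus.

-92 m

Displacement is the signed area under the v-t curve.
0–6 s: -11 × 6 = -66 m
6–10 s: -1 × 4 = -4 m
10–15 s: 4 × 5 = 20 m
15–21 s: -7 × 6 = -42 m
Net displacement = -92 m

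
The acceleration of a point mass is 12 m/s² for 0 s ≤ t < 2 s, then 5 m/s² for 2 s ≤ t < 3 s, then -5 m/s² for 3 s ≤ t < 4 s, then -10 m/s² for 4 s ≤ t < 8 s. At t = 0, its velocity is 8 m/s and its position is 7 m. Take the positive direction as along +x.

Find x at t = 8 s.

On each constant-a segment, Δv = aΔt and Δx = v₀Δt + ½aΔt²; chain segment to segment.
0–2 s: v starts 8 m/s; Δx = 8·2 + ½·12·2² = 40 m; v ends 32 m/s.
2–3 s: v starts 32 m/s; Δx = 32·1 + ½·5·1² = 34.5 m; v ends 37 m/s.
3–4 s: v starts 37 m/s; Δx = 37·1 + ½·-5·1² = 34.5 m; v ends 32 m/s.
4–8 s: v starts 32 m/s; Δx = 32·4 + ½·-10·4² = 48 m; v ends -8 m/s.
x(8) = 7 + Σ Δx = 164 m.

164 m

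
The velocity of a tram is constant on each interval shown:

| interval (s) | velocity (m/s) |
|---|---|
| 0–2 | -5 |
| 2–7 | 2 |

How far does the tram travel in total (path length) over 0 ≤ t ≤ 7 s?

Total distance travelled is ∫|v| dt — sum the magnitudes of each area piece.
0–2 s: |-5| × 2 = 10 m
2–7 s: |2| × 5 = 10 m
Total distance = 20 m

20 m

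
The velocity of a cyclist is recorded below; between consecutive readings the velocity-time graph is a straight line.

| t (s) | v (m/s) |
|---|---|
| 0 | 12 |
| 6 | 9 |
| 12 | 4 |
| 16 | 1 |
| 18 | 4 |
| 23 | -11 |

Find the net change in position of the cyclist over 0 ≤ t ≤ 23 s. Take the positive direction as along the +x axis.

99.5 m

Net displacement equals the area under the velocity-time graph (areas below the axis count negative).
0–6 s: ½(12 + 9)(6) = 63 m
6–12 s: ½(9 + 4)(6) = 39 m
12–16 s: ½(4 + 1)(4) = 10 m
16–18 s: ½(1 + 4)(2) = 5 m
18–23 s: ½(4 + -11)(5) = -17.5 m
Net displacement = 99.5 m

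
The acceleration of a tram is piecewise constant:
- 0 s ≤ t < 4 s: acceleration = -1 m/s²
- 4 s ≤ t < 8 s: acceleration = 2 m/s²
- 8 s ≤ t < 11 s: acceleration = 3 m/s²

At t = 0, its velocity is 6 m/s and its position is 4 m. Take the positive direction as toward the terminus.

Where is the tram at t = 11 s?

87.5 m

On each constant-a segment, Δv = aΔt and Δx = v₀Δt + ½aΔt²; chain segment to segment.
0–4 s: v starts 6 m/s; Δx = 6·4 + ½·-1·4² = 16 m; v ends 2 m/s.
4–8 s: v starts 2 m/s; Δx = 2·4 + ½·2·4² = 24 m; v ends 10 m/s.
8–11 s: v starts 10 m/s; Δx = 10·3 + ½·3·3² = 43.5 m; v ends 19 m/s.
x(11) = 4 + Σ Δx = 87.5 m.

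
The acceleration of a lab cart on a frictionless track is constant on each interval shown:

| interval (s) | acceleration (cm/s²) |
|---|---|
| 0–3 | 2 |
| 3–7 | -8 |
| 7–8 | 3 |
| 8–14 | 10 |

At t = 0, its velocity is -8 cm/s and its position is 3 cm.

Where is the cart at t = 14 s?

-122.5 cm

On each constant-a segment, Δv = aΔt and Δx = v₀Δt + ½aΔt²; chain segment to segment.
0–3 s: v starts -8 cm/s; Δx = -8·3 + ½·2·3² = -15 cm; v ends -2 cm/s.
3–7 s: v starts -2 cm/s; Δx = -2·4 + ½·-8·4² = -72 cm; v ends -34 cm/s.
7–8 s: v starts -34 cm/s; Δx = -34·1 + ½·3·1² = -32.5 cm; v ends -31 cm/s.
8–14 s: v starts -31 cm/s; Δx = -31·6 + ½·10·6² = -6 cm; v ends 29 cm/s.
x(14) = 3 + Σ Δx = -122.5 cm.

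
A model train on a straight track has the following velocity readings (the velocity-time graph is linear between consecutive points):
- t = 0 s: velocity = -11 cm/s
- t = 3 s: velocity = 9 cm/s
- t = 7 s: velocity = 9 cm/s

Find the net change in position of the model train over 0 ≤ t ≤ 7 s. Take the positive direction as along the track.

Displacement is the signed area under the v-t curve.
0–3 s: ½(-11 + 9)(3) = -3 cm
3–7 s: 9 × 4 = 36 cm
Net displacement = 33 cm

33 cm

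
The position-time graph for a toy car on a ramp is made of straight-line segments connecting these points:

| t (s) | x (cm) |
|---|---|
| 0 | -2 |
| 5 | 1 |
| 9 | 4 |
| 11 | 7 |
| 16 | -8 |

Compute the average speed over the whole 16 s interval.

Average speed = (total path length)/(elapsed time); on a piecewise-linear x-t graph the path length is Σ|Δx|.
0–5 s: |Δx| = |1 − -2| = 3 cm
5–9 s: |Δx| = |4 − 1| = 3 cm
9–11 s: |Δx| = |7 − 4| = 3 cm
11–16 s: |Δx| = |-8 − 7| = 15 cm
Total path = 24 cm; average speed = 24/16 = 1.5 cm/s.

1.5 cm/s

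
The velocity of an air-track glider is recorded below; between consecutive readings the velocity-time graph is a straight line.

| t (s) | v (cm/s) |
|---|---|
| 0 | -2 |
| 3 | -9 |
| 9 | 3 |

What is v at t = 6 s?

On 3–9 s the graph is linear from -9 to 3 cm/s: v(6) = -9 + (3 − -9)·(6 − 3)/(9 − 3) = -3 cm/s.

-3 cm/s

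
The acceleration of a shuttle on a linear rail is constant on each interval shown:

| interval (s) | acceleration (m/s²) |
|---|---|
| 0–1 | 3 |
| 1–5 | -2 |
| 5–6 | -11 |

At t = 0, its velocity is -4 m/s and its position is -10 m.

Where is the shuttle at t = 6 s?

On each constant-a segment, Δv = aΔt and Δx = v₀Δt + ½aΔt²; chain segment to segment.
0–1 s: v starts -4 m/s; Δx = -4·1 + ½·3·1² = -2.5 m; v ends -1 m/s.
1–5 s: v starts -1 m/s; Δx = -1·4 + ½·-2·4² = -20 m; v ends -9 m/s.
5–6 s: v starts -9 m/s; Δx = -9·1 + ½·-11·1² = -14.5 m; v ends -20 m/s.
x(6) = -10 + Σ Δx = -47 m.

-47 m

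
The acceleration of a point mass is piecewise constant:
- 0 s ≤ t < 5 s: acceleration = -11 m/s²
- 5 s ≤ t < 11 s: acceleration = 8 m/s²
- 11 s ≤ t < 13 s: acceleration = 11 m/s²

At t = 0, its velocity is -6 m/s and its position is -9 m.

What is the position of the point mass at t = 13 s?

-402.5 m

On each constant-a segment, Δv = aΔt and Δx = v₀Δt + ½aΔt²; chain segment to segment.
0–5 s: v starts -6 m/s; Δx = -6·5 + ½·-11·5² = -167.5 m; v ends -61 m/s.
5–11 s: v starts -61 m/s; Δx = -61·6 + ½·8·6² = -222 m; v ends -13 m/s.
11–13 s: v starts -13 m/s; Δx = -13·2 + ½·11·2² = -4 m; v ends 9 m/s.
x(13) = -9 + Σ Δx = -402.5 m.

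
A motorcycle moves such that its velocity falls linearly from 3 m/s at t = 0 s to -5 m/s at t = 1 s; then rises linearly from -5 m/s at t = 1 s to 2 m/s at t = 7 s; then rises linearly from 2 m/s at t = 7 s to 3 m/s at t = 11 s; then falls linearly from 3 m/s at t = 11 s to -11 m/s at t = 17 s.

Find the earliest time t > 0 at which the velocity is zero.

v changes sign on 0–1 s (from 3 to -5); the graph is linear there, so v = 0 at t = 0 + (-3)·(1 − 0)/(-5 − 3) = 0.375 s.

t = 0.375 s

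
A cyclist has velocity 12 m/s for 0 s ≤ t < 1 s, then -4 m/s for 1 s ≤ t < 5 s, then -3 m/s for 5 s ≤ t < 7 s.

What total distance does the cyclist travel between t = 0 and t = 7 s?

34 m

Distance (not displacement) is the total path length: add the absolute areas under v-t.
0–1 s: |12| × 1 = 12 m
1–5 s: |-4| × 4 = 16 m
5–7 s: |-3| × 2 = 6 m
Total distance = 34 m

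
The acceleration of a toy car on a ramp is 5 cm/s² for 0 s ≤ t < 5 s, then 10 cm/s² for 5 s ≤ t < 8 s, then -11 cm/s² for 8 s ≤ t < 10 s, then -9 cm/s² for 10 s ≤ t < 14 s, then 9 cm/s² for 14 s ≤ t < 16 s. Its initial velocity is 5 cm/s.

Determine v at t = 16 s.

Δv equals the area under the a-t graph; then v = v₀ + Δv.
0–5 s: 5 × 5 = 25 cm/s
5–8 s: 10 × 3 = 30 cm/s
8–10 s: -11 × 2 = -22 cm/s
10–14 s: -9 × 4 = -36 cm/s
14–16 s: 9 × 2 = 18 cm/s
Δv = 15 cm/s, so v(16) = 5 + (15) = 20 cm/s.

20 cm/s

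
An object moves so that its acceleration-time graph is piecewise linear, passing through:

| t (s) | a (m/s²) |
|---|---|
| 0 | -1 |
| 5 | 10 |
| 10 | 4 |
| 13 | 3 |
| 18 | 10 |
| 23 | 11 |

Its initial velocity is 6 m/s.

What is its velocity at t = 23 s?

Δv equals the area under the a-t graph; then v = v₀ + Δv.
0–5 s: ½(-1 + 10)(5) = 22.5 m/s
5–10 s: ½(10 + 4)(5) = 35 m/s
10–13 s: ½(4 + 3)(3) = 10.5 m/s
13–18 s: ½(3 + 10)(5) = 32.5 m/s
18–23 s: ½(10 + 11)(5) = 52.5 m/s
Δv = 153 m/s, so v(23) = 6 + (153) = 159 m/s.

159 m/s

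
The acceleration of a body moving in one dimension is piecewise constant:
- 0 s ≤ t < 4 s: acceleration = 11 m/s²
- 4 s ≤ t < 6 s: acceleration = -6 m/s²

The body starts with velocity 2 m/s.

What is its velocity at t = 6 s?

34 m/s

Δv equals the area under the a-t graph; then v = v₀ + Δv.
0–4 s: 11 × 4 = 44 m/s
4–6 s: -6 × 2 = -12 m/s
Δv = 32 m/s, so v(6) = 2 + (32) = 34 m/s.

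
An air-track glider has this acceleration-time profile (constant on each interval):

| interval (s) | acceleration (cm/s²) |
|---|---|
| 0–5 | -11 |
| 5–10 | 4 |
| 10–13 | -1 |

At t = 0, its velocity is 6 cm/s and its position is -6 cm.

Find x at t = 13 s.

-400 cm

On each constant-a segment, Δv = aΔt and Δx = v₀Δt + ½aΔt²; chain segment to segment.
0–5 s: v starts 6 cm/s; Δx = 6·5 + ½·-11·5² = -107.5 cm; v ends -49 cm/s.
5–10 s: v starts -49 cm/s; Δx = -49·5 + ½·4·5² = -195 cm; v ends -29 cm/s.
10–13 s: v starts -29 cm/s; Δx = -29·3 + ½·-1·3² = -91.5 cm; v ends -32 cm/s.
x(13) = -6 + Σ Δx = -400 cm.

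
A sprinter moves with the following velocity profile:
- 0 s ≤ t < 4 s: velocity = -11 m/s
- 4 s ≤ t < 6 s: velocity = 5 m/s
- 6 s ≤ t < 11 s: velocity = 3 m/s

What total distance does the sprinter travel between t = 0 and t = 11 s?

Distance (not displacement) is the total path length: add the absolute areas under v-t.
0–4 s: |-11| × 4 = 44 m
4–6 s: |5| × 2 = 10 m
6–11 s: |3| × 5 = 15 m
Total distance = 69 m

69 m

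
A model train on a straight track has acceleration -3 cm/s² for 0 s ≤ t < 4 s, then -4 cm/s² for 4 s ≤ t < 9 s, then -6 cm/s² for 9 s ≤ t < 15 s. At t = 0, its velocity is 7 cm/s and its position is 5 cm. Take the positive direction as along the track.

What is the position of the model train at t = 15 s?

On each constant-a segment, Δv = aΔt and Δx = v₀Δt + ½aΔt²; chain segment to segment.
0–4 s: v starts 7 cm/s; Δx = 7·4 + ½·-3·4² = 4 cm; v ends -5 cm/s.
4–9 s: v starts -5 cm/s; Δx = -5·5 + ½·-4·5² = -75 cm; v ends -25 cm/s.
9–15 s: v starts -25 cm/s; Δx = -25·6 + ½·-6·6² = -258 cm; v ends -61 cm/s.
x(15) = 5 + Σ Δx = -324 cm.

-324 cm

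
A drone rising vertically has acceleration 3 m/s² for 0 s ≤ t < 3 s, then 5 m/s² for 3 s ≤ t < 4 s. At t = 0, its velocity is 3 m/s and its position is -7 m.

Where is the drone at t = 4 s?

30 m

On each constant-a segment, Δv = aΔt and Δx = v₀Δt + ½aΔt²; chain segment to segment.
0–3 s: v starts 3 m/s; Δx = 3·3 + ½·3·3² = 22.5 m; v ends 12 m/s.
3–4 s: v starts 12 m/s; Δx = 12·1 + ½·5·1² = 14.5 m; v ends 17 m/s.
x(4) = -7 + Σ Δx = 30 m.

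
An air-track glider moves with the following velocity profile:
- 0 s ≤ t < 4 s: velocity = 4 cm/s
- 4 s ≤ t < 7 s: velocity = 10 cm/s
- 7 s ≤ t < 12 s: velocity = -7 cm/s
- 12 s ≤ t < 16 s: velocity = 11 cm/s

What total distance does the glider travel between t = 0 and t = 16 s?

Distance (not displacement) is the total path length: add the absolute areas under v-t.
0–4 s: |4| × 4 = 16 cm
4–7 s: |10| × 3 = 30 cm
7–12 s: |-7| × 5 = 35 cm
12–16 s: |11| × 4 = 44 cm
Total distance = 125 cm

125 cm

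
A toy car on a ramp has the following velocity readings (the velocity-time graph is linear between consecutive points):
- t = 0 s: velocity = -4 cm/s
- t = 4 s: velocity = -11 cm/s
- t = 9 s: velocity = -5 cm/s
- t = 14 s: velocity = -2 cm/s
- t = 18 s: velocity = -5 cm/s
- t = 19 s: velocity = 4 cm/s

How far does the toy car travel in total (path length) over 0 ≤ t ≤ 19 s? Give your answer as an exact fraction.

934/9 cm

Distance (not displacement) is the total path length: add the absolute areas under v-t.
0–4 s: |½(-4 + -11)(4)| = 30 cm
4–9 s: |½(-11 + -5)(5)| = 40 cm
9–14 s: |½(-5 + -2)(5)| = 17.5 cm
14–18 s: |½(-2 + -5)(4)| = 14 cm
18–19 s: v = 0 at t = 167/9 s; triangle areas 25/18 + 8/9 = 41/18 cm
Total distance = 934/9 cm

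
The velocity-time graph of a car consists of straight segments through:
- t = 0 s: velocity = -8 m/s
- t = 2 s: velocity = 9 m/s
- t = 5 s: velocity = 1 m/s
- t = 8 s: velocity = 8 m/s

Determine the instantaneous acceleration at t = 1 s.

Acceleration is the slope of the v-t graph on 0–2 s: (9 − -8)/(2 − 0) = 8.5 m/s².

8.5 m/s²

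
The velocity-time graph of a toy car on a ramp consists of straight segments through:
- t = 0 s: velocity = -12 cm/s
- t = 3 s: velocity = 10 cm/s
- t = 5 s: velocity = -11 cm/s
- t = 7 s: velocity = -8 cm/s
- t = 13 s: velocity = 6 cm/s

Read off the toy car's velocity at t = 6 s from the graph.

On 5–7 s the graph is linear from -11 to -8 cm/s: v(6) = -11 + (-8 − -11)·(6 − 5)/(7 − 5) = -9.5 cm/s.

-9.5 cm/s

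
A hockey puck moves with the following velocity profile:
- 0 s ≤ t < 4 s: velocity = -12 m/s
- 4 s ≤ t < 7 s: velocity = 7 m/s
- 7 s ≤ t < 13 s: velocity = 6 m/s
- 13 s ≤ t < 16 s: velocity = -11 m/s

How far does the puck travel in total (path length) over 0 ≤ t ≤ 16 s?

138 m

Distance (not displacement) is the total path length: add the absolute areas under v-t.
0–4 s: |-12| × 4 = 48 m
4–7 s: |7| × 3 = 21 m
7–13 s: |6| × 6 = 36 m
13–16 s: |-11| × 3 = 33 m
Total distance = 138 m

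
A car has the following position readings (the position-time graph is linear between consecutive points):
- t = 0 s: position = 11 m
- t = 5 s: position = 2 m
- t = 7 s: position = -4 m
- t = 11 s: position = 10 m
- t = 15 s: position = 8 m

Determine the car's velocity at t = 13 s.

Velocity is the slope of the x-t graph on 11–15 s: (8 − 10)/(15 − 11) = -0.5 m/s.

-0.5 m/s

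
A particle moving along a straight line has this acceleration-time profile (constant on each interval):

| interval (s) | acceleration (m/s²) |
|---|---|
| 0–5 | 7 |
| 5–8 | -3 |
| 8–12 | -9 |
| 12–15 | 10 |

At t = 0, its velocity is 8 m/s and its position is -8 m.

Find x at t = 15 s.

338 m

On each constant-a segment, Δv = aΔt and Δx = v₀Δt + ½aΔt²; chain segment to segment.
0–5 s: v starts 8 m/s; Δx = 8·5 + ½·7·5² = 127.5 m; v ends 43 m/s.
5–8 s: v starts 43 m/s; Δx = 43·3 + ½·-3·3² = 115.5 m; v ends 34 m/s.
8–12 s: v starts 34 m/s; Δx = 34·4 + ½·-9·4² = 64 m; v ends -2 m/s.
12–15 s: v starts -2 m/s; Δx = -2·3 + ½·10·3² = 39 m; v ends 28 m/s.
x(15) = -8 + Σ Δx = 338 m.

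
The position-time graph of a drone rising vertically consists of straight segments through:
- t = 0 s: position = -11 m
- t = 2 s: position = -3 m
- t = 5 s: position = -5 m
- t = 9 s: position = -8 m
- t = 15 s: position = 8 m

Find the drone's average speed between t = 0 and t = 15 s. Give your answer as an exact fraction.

29/15 m/s

Average speed = (total path length)/(elapsed time); on a piecewise-linear x-t graph the path length is Σ|Δx|.
0–2 s: |Δx| = |-3 − -11| = 8 m
2–5 s: |Δx| = |-5 − -3| = 2 m
5–9 s: |Δx| = |-8 − -5| = 3 m
9–15 s: |Δx| = |8 − -8| = 16 m
Total path = 29 m; average speed = 29/15 = 29/15 m/s.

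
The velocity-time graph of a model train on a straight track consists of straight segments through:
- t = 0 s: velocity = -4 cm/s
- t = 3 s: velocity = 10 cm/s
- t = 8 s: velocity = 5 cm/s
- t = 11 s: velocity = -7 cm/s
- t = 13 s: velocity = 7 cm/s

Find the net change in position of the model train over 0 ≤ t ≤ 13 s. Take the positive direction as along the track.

Displacement is the signed area under the v-t curve.
0–3 s: ½(-4 + 10)(3) = 9 cm
3–8 s: ½(10 + 5)(5) = 37.5 cm
8–11 s: ½(5 + -7)(3) = -3 cm
11–13 s: ½(-7 + 7)(2) = 0 cm
Net displacement = 43.5 cm

43.5 cm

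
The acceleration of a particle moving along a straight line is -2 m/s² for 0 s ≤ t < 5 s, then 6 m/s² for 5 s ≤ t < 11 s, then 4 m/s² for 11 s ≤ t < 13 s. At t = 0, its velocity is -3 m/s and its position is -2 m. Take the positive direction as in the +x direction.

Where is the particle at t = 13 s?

On each constant-a segment, Δv = aΔt and Δx = v₀Δt + ½aΔt²; chain segment to segment.
0–5 s: v starts -3 m/s; Δx = -3·5 + ½·-2·5² = -40 m; v ends -13 m/s.
5–11 s: v starts -13 m/s; Δx = -13·6 + ½·6·6² = 30 m; v ends 23 m/s.
11–13 s: v starts 23 m/s; Δx = 23·2 + ½·4·2² = 54 m; v ends 31 m/s.
x(13) = -2 + Σ Δx = 42 m.

42 m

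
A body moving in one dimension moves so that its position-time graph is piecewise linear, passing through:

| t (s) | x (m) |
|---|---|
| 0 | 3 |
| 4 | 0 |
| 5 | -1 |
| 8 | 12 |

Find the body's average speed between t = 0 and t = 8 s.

Average speed = (total path length)/(elapsed time); on a piecewise-linear x-t graph the path length is Σ|Δx|.
0–4 s: |Δx| = |0 − 3| = 3 m
4–5 s: |Δx| = |-1 − 0| = 1 m
5–8 s: |Δx| = |12 − -1| = 13 m
Total path = 17 m; average speed = 17/8 = 2.125 m/s.

2.125 m/s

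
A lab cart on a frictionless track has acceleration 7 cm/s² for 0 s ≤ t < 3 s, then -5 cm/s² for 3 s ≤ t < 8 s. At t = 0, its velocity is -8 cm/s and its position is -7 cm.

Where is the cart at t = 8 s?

On each constant-a segment, Δv = aΔt and Δx = v₀Δt + ½aΔt²; chain segment to segment.
0–3 s: v starts -8 cm/s; Δx = -8·3 + ½·7·3² = 7.5 cm; v ends 13 cm/s.
3–8 s: v starts 13 cm/s; Δx = 13·5 + ½·-5·5² = 2.5 cm; v ends -12 cm/s.
x(8) = -7 + Σ Δx = 3 cm.

3 cm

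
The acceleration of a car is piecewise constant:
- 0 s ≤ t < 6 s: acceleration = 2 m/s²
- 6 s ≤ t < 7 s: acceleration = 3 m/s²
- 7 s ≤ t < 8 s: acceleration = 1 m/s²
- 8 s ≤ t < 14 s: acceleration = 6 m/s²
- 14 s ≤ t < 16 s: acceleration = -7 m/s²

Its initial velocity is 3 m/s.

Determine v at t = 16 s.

Δv equals the area under the a-t graph; then v = v₀ + Δv.
0–6 s: 2 × 6 = 12 m/s
6–7 s: 3 × 1 = 3 m/s
7–8 s: 1 × 1 = 1 m/s
8–14 s: 6 × 6 = 36 m/s
14–16 s: -7 × 2 = -14 m/s
Δv = 38 m/s, so v(16) = 3 + (38) = 41 m/s.

41 m/s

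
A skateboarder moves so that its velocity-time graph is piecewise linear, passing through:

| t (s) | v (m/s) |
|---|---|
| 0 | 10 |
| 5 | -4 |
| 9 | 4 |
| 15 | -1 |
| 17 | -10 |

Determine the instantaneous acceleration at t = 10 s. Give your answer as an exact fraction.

Acceleration is the slope of the v-t graph on 9–15 s: (-1 − 4)/(15 − 9) = -5/6 m/s².

-5/6 m/s²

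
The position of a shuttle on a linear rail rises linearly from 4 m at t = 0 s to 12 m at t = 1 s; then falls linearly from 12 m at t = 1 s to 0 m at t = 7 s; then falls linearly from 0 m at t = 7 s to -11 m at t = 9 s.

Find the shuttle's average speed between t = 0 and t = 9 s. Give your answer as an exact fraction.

Average speed = (total path length)/(elapsed time); on a piecewise-linear x-t graph the path length is Σ|Δx|.
0–1 s: |Δx| = |12 − 4| = 8 m
1–7 s: |Δx| = |0 − 12| = 12 m
7–9 s: |Δx| = |-11 − 0| = 11 m
Total path = 31 m; average speed = 31/9 = 31/9 m/s.

31/9 m/s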